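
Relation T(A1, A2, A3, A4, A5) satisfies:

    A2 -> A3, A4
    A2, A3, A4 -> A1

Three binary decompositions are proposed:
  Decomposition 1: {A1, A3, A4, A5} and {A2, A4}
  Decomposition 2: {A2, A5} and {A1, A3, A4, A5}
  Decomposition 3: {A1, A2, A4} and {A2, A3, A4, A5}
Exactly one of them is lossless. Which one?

Decomposition 1: common = {A4}, closure = {A4} → lossy.
Decomposition 2: common = {A5}, closure = {A5} → lossy.
Decomposition 3: common = {A2, A4}, closure = {A1, A2, A3, A4} → lossless.

Decomposition 3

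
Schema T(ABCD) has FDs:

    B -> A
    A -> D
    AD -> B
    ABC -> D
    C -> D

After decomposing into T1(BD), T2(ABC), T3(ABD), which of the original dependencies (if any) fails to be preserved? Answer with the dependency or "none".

Check C → D: no single fragment contains all of {CD}, and the restricted closure of {C} across the fragments never reaches {D}.
B → A is preserved.
A → D is preserved.
AD → B is preserved.
ABC → D is preserved.

C -> D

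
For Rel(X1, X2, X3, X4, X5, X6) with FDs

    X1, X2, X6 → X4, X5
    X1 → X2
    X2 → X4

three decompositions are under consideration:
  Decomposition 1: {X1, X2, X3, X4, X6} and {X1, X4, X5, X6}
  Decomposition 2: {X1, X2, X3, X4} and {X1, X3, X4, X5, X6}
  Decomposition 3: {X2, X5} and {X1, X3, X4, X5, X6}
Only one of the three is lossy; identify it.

Decomposition 1: common = {X1, X4, X6}, closure = {X1, X2, X4, X5, X6} → lossless.
Decomposition 2: common = {X1, X3, X4}, closure = {X1, X2, X3, X4} → lossless.
Decomposition 3: common = {X5}, closure = {X5} → lossy.

Decomposition 3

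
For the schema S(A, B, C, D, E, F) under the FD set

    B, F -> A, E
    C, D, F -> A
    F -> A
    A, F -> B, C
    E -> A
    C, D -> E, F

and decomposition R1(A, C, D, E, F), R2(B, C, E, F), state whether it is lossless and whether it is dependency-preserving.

Lossless test: (C, E, F)⁺ = {A, B, C, E, F}, which contains all of one fragment — lossless.
Dependency preservation: B, F → A, E; A, F → B, C are not contained in any single fragment, but the restricted closure of each left-hand side across the fragments still reaches the right-hand side; the remaining FDs each lie inside some fragment. All dependencies are preserved.

lossless and dependency-preserving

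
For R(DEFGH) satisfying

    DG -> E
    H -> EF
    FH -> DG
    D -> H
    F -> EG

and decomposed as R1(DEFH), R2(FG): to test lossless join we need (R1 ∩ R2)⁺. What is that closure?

EFG

R1 ∩ R2 = {F}.
F → EG applies, adding EG
Closure: {EFG}.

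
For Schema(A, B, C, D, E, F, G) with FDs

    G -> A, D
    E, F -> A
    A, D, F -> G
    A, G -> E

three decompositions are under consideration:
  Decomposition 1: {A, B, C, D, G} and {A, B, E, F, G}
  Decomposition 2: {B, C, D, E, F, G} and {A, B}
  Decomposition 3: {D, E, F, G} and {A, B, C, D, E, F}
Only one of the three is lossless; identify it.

Decomposition 1: common = {A, B, G}, closure = {A, B, D, E, G} → lossy.
Decomposition 2: common = {B}, closure = {B} → lossy.
Decomposition 3: common = {D, E, F}, closure = {A, D, E, F, G} → lossless.

Decomposition 3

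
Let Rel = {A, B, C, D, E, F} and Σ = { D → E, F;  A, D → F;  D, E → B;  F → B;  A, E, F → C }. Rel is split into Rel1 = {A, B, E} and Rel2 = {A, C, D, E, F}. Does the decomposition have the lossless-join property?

Common attributes: Rel1 ∩ Rel2 = {A, E}.
No dependency enlarges {A, E}, so (A, E)⁺ = {A, E}.
The closure contains neither all of Rel1 = {A, B, E} nor all of Rel2 = {A, C, D, E, F}, so the common attributes are not a superkey of either fragment. The join is lossy.

No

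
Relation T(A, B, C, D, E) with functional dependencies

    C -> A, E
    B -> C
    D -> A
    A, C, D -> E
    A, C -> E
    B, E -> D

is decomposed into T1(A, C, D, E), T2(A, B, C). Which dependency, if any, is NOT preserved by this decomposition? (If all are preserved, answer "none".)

Check B, E → D: no single fragment contains all of {B, D, E}, and the restricted closure of {B, E} across the fragments never reaches {D}.
C → A, E is preserved.
B → C is preserved.
D → A is preserved.
A, C, D → E is preserved.
A, C → E is preserved.

B, E -> D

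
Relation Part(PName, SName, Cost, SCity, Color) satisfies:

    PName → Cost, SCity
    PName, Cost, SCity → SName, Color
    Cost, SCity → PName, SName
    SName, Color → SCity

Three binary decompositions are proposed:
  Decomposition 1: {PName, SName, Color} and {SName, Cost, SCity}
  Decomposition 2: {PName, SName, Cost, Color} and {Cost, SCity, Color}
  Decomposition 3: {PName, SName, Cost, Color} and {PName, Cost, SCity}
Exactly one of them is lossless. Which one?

Decomposition 3

Decomposition 1: common = {SName}, closure = {SName} → lossy.
Decomposition 2: common = {Cost, Color}, closure = {Cost, Color} → lossy.
Decomposition 3: common = {PName, Cost}, closure = {PName, SName, Cost, SCity, Color} → lossless.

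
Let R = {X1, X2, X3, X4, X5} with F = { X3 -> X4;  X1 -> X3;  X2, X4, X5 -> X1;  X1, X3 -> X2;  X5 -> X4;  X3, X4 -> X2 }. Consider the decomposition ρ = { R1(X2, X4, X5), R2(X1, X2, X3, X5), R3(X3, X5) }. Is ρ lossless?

Yes

Chase test. Columns are X1, X2, X3, X4, X5; row i has aⱼ where attribute j ∈ Ri, else bᵢⱼ.
Initial tableau (one row per fragment):
  row 1: b11 a2 b13 a4 a5
  row 2: a1 a2 a3 b24 a5
  row 3: b31 b32 a3 b34 a5
Rows 2 and 3 agree on X3; apply X3→X4 and equate their X4 entries.
Rows 1 and 2 agree on X5; apply X5→X4 and equate their X4 entries.
Rows 2 and 3 agree on X3, X4; apply X3, X4→X2 and equate their X2 entries.
Rows 1 and 2 agree on X2, X4, X5; apply X2, X4, X5→X1 and equate their X1 entries.
Rows 1 and 3 agree on X2, X4, X5; apply X2, X4, X5→X1 and equate their X1 entries.
Rows 1 and 2 agree on X1; apply X1→X3 and equate their X3 entries.
Row 1 is now all distinguished symbols — the join is lossless.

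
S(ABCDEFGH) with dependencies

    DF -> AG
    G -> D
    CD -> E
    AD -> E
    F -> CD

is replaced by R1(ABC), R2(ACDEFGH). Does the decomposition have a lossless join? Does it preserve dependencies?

Lossless test: (AC)⁺ = {AC}, which is a superkey of neither fragment — lossy.
Dependency preservation: every FD's attributes lie within a single fragment, so each can be enforced locally — preserved.

lossy but dependency-preserving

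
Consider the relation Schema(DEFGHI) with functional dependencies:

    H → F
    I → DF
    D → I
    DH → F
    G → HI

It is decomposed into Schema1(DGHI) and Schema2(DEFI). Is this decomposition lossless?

No

Common attributes: Schema1 ∩ Schema2 = {DI}.
Closure of {DI}: I → DF applies, adding F. So (DI)⁺ = {DFI}.
The closure contains neither all of Schema1 = {DGHI} nor all of Schema2 = {DEFI}, so the common attributes are not a superkey of either fragment. The join is lossy.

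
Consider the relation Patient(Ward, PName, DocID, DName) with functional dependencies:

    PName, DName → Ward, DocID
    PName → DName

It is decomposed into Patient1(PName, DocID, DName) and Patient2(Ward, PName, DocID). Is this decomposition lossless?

Yes

Common attributes: Patient1 ∩ Patient2 = {PName, DocID}.
Closure of {PName, DocID}: PName → DName applies, adding DName; PName, DName → Ward, DocID applies, adding Ward. So (PName, DocID)⁺ = {Ward, PName, DocID, DName}.
This closure contains every attribute of Patient1, so Patient1 ∩ Patient2 → Patient1. The join is lossless.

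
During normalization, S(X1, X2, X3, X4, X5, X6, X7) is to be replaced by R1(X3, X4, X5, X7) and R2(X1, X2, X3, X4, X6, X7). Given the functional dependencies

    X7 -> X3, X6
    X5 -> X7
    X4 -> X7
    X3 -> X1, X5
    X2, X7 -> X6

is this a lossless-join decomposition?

Common attributes: R1 ∩ R2 = {X3, X4, X7}.
Closure of {X3, X4, X7}: X7 → X3, X6 applies, adding X6; X3 → X1, X5 applies, adding X1, X5. So (X3, X4, X7)⁺ = {X1, X3, X4, X5, X6, X7}.
This closure contains every attribute of R1, so R1 ∩ R2 → R1. The join is lossless.

Yes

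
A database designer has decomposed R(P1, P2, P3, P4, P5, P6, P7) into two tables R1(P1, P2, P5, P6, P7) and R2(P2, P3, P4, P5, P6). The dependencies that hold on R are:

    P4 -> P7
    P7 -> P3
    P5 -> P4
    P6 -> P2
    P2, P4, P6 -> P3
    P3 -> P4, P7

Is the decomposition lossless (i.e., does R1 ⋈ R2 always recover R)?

Common attributes: R1 ∩ R2 = {P2, P5, P6}.
Closure of {P2, P5, P6}: P5 → P4 applies, adding P4; P2, P4, P6 → P3 applies, adding P3; P3 → P4, P7 applies, adding P7. So (P2, P5, P6)⁺ = {P2, P3, P4, P5, P6, P7}.
This closure contains every attribute of R2, so R1 ∩ R2 → R2. The join is lossless.

Yes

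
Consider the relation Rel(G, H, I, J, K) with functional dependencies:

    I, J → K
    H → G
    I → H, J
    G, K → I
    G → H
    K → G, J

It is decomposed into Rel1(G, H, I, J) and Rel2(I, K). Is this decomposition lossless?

Common attributes: Rel1 ∩ Rel2 = {I}.
Closure of {I}: I → H, J applies, adding H, J; I, J → K applies, adding K; H → G applies, adding G. So (I)⁺ = {G, H, I, J, K}.
This closure contains every attribute of Rel1, so Rel1 ∩ Rel2 → Rel1. The join is lossless.

Yes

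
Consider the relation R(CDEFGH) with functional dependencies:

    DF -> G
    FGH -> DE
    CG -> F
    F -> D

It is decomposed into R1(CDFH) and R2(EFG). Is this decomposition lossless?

Common attributes: R1 ∩ R2 = {F}.
Closure of {F}: F → D applies, adding D; DF → G applies, adding G. So (F)⁺ = {DFG}.
The closure contains neither all of R1 = {CDFH} nor all of R2 = {EFG}, so the common attributes are not a superkey of either fragment. The join is lossy.

No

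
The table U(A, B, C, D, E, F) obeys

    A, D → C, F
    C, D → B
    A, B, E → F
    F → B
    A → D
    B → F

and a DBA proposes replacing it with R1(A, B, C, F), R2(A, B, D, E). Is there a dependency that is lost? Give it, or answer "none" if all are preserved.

Check C, D → B: no single fragment contains all of {B, C, D}, and the restricted closure of {C, D} across the fragments never reaches {B}.
A, D → C, F is preserved.
A, B, E → F is preserved.
F → B is preserved.
A → D is preserved.
B → F is preserved.

C, D → B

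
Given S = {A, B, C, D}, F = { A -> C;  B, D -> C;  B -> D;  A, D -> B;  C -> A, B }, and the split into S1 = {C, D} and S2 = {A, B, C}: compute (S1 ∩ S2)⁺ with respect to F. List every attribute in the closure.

A, B, C, D

S1 ∩ S2 = {C}.
C → A, B applies, adding A, B
B → D applies, adding D
Closure: {A, B, C, D}.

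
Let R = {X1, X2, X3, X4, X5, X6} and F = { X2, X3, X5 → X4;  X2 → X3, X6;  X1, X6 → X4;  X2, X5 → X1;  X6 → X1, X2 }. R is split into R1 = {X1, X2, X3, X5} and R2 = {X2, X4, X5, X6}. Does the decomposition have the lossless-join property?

Common attributes: R1 ∩ R2 = {X2, X5}.
Closure of {X2, X5}: X2 → X3, X6 applies, adding X3, X6; X2, X5 → X1 applies, adding X1; X2, X3, X5 → X4 applies, adding X4. So (X2, X5)⁺ = {X1, X2, X3, X4, X5, X6}.
This closure contains every attribute of R1, so R1 ∩ R2 → R1. The join is lossless.

Yes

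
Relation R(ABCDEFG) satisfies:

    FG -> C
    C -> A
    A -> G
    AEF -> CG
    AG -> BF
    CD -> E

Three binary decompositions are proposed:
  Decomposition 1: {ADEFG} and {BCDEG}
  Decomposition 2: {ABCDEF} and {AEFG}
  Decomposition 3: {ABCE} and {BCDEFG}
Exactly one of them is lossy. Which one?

Decomposition 1

Decomposition 1: common = {DEG}, closure = {DEG} → lossy.
Decomposition 2: common = {AEF}, closure = {ABCEFG} → lossless.
Decomposition 3: common = {BCE}, closure = {ABCEFG} → lossless.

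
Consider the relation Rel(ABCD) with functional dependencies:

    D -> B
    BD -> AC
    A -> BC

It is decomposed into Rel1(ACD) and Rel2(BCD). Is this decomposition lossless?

Common attributes: Rel1 ∩ Rel2 = {CD}.
Closure of {CD}: D → B applies, adding B; BD → AC applies, adding A. So (CD)⁺ = {ABCD}.
This closure contains every attribute of Rel1, so Rel1 ∩ Rel2 → Rel1. The join is lossless.

Yes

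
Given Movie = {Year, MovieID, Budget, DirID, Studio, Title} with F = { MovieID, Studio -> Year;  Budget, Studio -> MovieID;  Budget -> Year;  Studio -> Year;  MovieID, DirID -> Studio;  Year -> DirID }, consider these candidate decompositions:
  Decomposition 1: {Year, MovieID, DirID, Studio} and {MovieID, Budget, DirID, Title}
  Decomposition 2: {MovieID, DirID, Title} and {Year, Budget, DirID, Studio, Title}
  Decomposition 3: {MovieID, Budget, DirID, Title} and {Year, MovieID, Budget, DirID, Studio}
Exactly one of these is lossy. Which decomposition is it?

Decomposition 1: common = {MovieID, DirID}, closure = {Year, MovieID, DirID, Studio} → lossless.
Decomposition 2: common = {DirID, Title}, closure = {DirID, Title} → lossy.
Decomposition 3: common = {MovieID, Budget, DirID}, closure = {Year, MovieID, Budget, DirID, Studio} → lossless.

Decomposition 2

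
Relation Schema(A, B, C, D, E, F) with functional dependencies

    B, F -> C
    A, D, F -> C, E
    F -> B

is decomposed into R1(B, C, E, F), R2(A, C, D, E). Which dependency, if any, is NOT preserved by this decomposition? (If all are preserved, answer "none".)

Check A, D, F → C, E: no single fragment contains all of {A, C, D, E, F}, and the restricted closure of {A, D, F} across the fragments never reaches {C, E}.
B, F → C is preserved.
F → B is preserved.

A, D, F -> C, E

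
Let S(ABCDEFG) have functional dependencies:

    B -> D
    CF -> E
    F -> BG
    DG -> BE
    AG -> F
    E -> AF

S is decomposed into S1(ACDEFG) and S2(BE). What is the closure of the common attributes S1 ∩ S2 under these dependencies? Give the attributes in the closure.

S1 ∩ S2 = {E}.
E → AF applies, adding AF
F → BG applies, adding BG
B → D applies, adding D
Closure: {ABDEFG}.

ABDEFG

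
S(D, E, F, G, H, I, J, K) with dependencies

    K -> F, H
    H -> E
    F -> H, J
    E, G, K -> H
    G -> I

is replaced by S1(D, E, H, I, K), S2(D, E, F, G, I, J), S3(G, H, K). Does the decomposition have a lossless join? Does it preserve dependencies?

lossy and not dependency-preserving

Lossless test (chase): Rows 1 and 3 agree on K; apply K→F, H and equate their F, H entries. Rows 1 and 3 agree on H; apply H→E and equate their E entries. Rows 1 and 3 agree on F; apply F→H, J and equate their H, J entries. Rows 2 and 3 agree on G; apply G→I and equate their I entries. No row becomes fully distinguished — the join is lossy.
Dependency preservation: the restricted closure of {K} across the fragments never reaches {F, H}, so K → F, H cannot be enforced without a join — not preserved.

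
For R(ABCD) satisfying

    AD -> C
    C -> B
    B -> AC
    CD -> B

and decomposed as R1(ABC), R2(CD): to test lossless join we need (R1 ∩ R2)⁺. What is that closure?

ABC

R1 ∩ R2 = {C}.
C → B applies, adding B
B → AC applies, adding A
Closure: {ABC}.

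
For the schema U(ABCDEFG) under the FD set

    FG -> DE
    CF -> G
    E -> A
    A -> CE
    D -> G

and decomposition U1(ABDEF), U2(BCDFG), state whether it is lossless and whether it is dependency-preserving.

lossless but not dependency-preserving

Lossless test: (BDF)⁺ = {ABCDEFG}, which contains all of one fragment — lossless.
Dependency preservation: the restricted closure of {A} across the fragments never reaches {CE}, so A → CE cannot be enforced without a join — not preserved.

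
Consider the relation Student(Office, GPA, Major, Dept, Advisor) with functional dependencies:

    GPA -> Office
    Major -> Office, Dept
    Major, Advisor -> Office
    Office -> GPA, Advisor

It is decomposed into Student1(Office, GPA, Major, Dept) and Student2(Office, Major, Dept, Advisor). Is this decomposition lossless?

Common attributes: Student1 ∩ Student2 = {Office, Major, Dept}.
Closure of {Office, Major, Dept}: Office → GPA, Advisor applies, adding GPA, Advisor. So (Office, Major, Dept)⁺ = {Office, GPA, Major, Dept, Advisor}.
This closure contains every attribute of Student1, so Student1 ∩ Student2 → Student1. The join is lossless.

Yes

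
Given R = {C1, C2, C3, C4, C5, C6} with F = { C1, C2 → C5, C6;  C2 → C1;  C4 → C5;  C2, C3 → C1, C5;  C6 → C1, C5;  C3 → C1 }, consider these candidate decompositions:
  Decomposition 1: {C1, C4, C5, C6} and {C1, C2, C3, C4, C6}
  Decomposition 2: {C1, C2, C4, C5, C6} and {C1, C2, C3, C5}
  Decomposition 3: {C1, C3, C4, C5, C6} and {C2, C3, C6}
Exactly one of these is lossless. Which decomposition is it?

Decomposition 1: common = {C1, C4, C6}, closure = {C1, C4, C5, C6} → lossless.
Decomposition 2: common = {C1, C2, C5}, closure = {C1, C2, C5, C6} → lossy.
Decomposition 3: common = {C3, C6}, closure = {C1, C3, C5, C6} → lossy.

Decomposition 1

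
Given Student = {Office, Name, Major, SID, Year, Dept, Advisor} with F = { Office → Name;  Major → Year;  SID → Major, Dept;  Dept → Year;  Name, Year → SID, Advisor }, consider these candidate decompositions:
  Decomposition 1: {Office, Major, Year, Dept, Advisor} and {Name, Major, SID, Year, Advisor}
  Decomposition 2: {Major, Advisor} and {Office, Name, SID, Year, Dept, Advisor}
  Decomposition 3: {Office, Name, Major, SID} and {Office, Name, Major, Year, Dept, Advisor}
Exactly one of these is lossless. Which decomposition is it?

Decomposition 1: common = {Major, Year, Advisor}, closure = {Major, Year, Advisor} → lossy.
Decomposition 2: common = {Advisor}, closure = {Advisor} → lossy.
Decomposition 3: common = {Office, Name, Major}, closure = {Office, Name, Major, SID, Year, Dept, Advisor} → lossless.

Decomposition 3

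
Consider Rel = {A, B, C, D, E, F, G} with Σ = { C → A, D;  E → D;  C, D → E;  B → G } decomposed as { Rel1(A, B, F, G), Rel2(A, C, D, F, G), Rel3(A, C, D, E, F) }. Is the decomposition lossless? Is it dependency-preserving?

lossy but dependency-preserving

Lossless test (chase): Rows 2 and 3 agree on C, D; apply C, D→E and equate their E entries. No row becomes fully distinguished — the join is lossy.
Dependency preservation: every FD's attributes lie within a single fragment, so each can be enforced locally — preserved.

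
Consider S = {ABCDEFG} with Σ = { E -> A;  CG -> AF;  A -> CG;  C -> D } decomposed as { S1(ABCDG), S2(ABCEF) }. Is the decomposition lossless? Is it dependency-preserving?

Lossless test: (ABC)⁺ = {ABCDFG}, which contains all of one fragment — lossless.
Dependency preservation: CG → AF is not contained in any single fragment, but the restricted closure of its left-hand side across the fragments still reaches the right-hand side; the remaining FDs each lie inside some fragment. All dependencies are preserved.

lossless and dependency-preserving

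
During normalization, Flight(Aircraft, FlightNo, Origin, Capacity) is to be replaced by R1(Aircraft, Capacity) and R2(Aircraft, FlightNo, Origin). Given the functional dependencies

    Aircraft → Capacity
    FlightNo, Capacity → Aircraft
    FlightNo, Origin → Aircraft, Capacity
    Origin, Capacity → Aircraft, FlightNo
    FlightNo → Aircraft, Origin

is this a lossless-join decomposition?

Yes

Common attributes: R1 ∩ R2 = {Aircraft}.
Closure of {Aircraft}: Aircraft → Capacity applies, adding Capacity. So (Aircraft)⁺ = {Aircraft, Capacity}.
This closure contains every attribute of R1, so R1 ∩ R2 → R1. The join is lossless.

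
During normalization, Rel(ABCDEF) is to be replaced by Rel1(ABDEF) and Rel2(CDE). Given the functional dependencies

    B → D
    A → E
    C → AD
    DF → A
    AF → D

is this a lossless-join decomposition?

No

Common attributes: Rel1 ∩ Rel2 = {DE}.
No dependency enlarges {DE}, so (DE)⁺ = {DE}.
The closure contains neither all of Rel1 = {ABDEF} nor all of Rel2 = {CDE}, so the common attributes are not a superkey of either fragment. The join is lossy.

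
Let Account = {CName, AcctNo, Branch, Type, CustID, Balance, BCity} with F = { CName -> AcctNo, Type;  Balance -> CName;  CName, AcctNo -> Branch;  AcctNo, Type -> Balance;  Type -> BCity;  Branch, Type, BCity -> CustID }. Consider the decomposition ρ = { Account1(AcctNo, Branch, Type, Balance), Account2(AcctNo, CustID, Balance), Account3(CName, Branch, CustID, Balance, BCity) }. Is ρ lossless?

Yes

Chase test. Columns are CName, AcctNo, Branch, Type, CustID, Balance, BCity; row i has aⱼ where attribute j ∈ Accounti, else bᵢⱼ.
Initial tableau (one row per fragment):
  row 1: b11 a2 a3 a4 b15 a6 b17
  row 2: b21 a2 b23 b24 a5 a6 b27
  row 3: a1 b32 a3 b34 a5 a6 a7
Rows 1 and 2 agree on Balance; apply Balance→CName and equate their CName entries.
Rows 1 and 3 agree on Balance; apply Balance→CName and equate their CName entries.
Rows 1 and 2 agree on CName, AcctNo; apply CName, AcctNo→Branch and equate their Branch entries.
Rows 1 and 2 agree on CName; apply CName→AcctNo, Type and equate their AcctNo, Type entries.
Rows 1 and 3 agree on CName; apply CName→AcctNo, Type and equate their AcctNo, Type entries.
Rows 1 and 2 agree on Type; apply Type→BCity and equate their BCity entries.
Rows 1 and 3 agree on Type; apply Type→BCity and equate their BCity entries.
Rows 1 and 2 agree on Branch, Type, BCity; apply Branch, Type, BCity→CustID and equate their CustID entries.
Row 1 is now all distinguished symbols — the join is lossless.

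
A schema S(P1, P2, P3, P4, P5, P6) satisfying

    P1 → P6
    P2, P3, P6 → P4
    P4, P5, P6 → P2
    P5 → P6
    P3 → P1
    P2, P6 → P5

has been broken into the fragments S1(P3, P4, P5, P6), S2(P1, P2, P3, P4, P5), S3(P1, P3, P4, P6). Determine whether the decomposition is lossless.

Chase test. Columns are P1, P2, P3, P4, P5, P6; row i has aⱼ where attribute j ∈ Si, else bᵢⱼ.
Initial tableau (one row per fragment):
  row 1: b11 b12 a3 a4 a5 a6
  row 2: a1 a2 a3 a4 a5 b26
  row 3: a1 b32 a3 a4 b35 a6
Rows 2 and 3 agree on P1; apply P1→P6 and equate their P6 entries.
Rows 1 and 2 agree on P4, P5, P6; apply P4, P5, P6→P2 and equate their P2 entries.
Rows 1 and 2 agree on P3; apply P3→P1 and equate their P1 entries.
Row 1 is now all distinguished symbols — the join is lossless.

Yes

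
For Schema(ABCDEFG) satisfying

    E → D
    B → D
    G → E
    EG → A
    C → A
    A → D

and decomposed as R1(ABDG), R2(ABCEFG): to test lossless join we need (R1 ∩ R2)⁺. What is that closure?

ABDEG

R1 ∩ R2 = {ABG}.
B → D applies, adding D
G → E applies, adding E
Closure: {ABDEG}.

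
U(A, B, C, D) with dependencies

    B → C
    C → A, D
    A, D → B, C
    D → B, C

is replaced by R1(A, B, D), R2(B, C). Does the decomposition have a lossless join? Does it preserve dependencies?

lossless and dependency-preserving

Lossless test: (B)⁺ = {A, B, C, D}, which contains all of one fragment — lossless.
Dependency preservation: C → A, D; A, D → B, C; D → B, C are not contained in any single fragment, but the restricted closure of each left-hand side across the fragments still reaches the right-hand side; the remaining FDs each lie inside some fragment. All dependencies are preserved.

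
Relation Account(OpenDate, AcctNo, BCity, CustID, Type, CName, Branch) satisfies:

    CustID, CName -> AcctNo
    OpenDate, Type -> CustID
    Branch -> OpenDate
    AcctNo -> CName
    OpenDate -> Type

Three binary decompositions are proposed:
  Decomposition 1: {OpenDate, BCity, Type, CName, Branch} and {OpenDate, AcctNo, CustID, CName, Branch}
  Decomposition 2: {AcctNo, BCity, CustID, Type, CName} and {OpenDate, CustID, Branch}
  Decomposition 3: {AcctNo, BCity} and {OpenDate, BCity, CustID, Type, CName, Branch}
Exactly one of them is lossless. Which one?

Decomposition 1

Decomposition 1: common = {OpenDate, CName, Branch}, closure = {OpenDate, AcctNo, CustID, Type, CName, Branch} → lossless.
Decomposition 2: common = {CustID}, closure = {CustID} → lossy.
Decomposition 3: common = {BCity}, closure = {BCity} → lossy.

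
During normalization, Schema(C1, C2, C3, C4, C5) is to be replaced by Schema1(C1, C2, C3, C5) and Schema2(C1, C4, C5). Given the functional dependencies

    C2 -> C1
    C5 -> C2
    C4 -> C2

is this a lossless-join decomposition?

No

Common attributes: Schema1 ∩ Schema2 = {C1, C5}.
Closure of {C1, C5}: C5 → C2 applies, adding C2. So (C1, C5)⁺ = {C1, C2, C5}.
The closure contains neither all of Schema1 = {C1, C2, C3, C5} nor all of Schema2 = {C1, C4, C5}, so the common attributes are not a superkey of either fragment. The join is lossy.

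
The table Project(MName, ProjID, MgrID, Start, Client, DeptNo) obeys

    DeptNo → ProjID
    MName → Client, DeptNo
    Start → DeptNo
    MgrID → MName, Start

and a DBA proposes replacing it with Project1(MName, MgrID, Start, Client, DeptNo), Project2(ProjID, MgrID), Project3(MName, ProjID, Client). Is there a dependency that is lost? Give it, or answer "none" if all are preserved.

DeptNo → ProjID

Check DeptNo → ProjID: no single fragment contains all of {ProjID, DeptNo}, and the restricted closure of {DeptNo} across the fragments never reaches {ProjID}.
MName → Client, DeptNo is preserved.
Start → DeptNo is preserved.
MgrID → MName, Start is preserved.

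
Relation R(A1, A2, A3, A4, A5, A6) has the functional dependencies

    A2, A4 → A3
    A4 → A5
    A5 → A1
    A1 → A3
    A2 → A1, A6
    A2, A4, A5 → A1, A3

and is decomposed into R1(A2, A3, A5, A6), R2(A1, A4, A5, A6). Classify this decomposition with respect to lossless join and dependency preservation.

lossy and not dependency-preserving

Lossless test: (A5, A6)⁺ = {A1, A3, A5, A6}, which is a superkey of neither fragment — lossy.
Dependency preservation: the restricted closure of {A1} across the fragments never reaches {A3}, so A1 → A3 cannot be enforced without a join — not preserved.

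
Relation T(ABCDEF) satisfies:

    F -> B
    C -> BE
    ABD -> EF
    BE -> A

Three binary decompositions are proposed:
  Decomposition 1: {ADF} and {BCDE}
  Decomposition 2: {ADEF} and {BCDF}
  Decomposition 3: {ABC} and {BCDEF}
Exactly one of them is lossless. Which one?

Decomposition 1: common = {D}, closure = {D} → lossy.
Decomposition 2: common = {DF}, closure = {BDF} → lossy.
Decomposition 3: common = {BC}, closure = {ABCE} → lossless.

Decomposition 3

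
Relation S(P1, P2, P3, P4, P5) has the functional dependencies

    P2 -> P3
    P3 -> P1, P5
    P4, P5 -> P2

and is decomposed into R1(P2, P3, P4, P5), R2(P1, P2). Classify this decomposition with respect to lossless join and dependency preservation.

lossless but not dependency-preserving

Lossless test: (P2)⁺ = {P1, P2, P3, P5}, which contains all of one fragment — lossless.
Dependency preservation: the restricted closure of {P3} across the fragments never reaches {P1, P5}, so P3 → P1, P5 cannot be enforced without a join — not preserved.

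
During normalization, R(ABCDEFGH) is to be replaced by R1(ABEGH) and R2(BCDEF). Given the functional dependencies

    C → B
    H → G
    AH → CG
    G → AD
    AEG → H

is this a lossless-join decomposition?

No

Common attributes: R1 ∩ R2 = {BE}.
No dependency enlarges {BE}, so (BE)⁺ = {BE}.
The closure contains neither all of R1 = {ABEGH} nor all of R2 = {BCDEF}, so the common attributes are not a superkey of either fragment. The join is lossy.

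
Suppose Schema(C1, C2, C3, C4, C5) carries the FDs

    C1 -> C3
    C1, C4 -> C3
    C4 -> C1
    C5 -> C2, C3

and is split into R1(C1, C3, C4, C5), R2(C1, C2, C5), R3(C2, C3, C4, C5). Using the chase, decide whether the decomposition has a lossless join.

Yes

Chase test. Columns are C1, C2, C3, C4, C5; row i has aⱼ where attribute j ∈ Ri, else bᵢⱼ.
Initial tableau (one row per fragment):
  row 1: a1 b12 a3 a4 a5
  row 2: a1 a2 b23 b24 a5
  row 3: b31 a2 a3 a4 a5
Rows 1 and 2 agree on C1; apply C1→C3 and equate their C3 entries.
Rows 1 and 3 agree on C4; apply C4→C1 and equate their C1 entries.
Rows 1 and 2 agree on C5; apply C5→C2, C3 and equate their C2, C3 entries.
Row 1 is now all distinguished symbols — the join is lossless.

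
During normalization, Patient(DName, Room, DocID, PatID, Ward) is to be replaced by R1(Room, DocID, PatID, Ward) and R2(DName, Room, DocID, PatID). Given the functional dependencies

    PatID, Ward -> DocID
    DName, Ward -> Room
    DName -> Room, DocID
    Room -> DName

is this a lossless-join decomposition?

Common attributes: R1 ∩ R2 = {Room, DocID, PatID}.
Closure of {Room, DocID, PatID}: Room → DName applies, adding DName. So (Room, DocID, PatID)⁺ = {DName, Room, DocID, PatID}.
This closure contains every attribute of R2, so R1 ∩ R2 → R2. The join is lossless.

Yes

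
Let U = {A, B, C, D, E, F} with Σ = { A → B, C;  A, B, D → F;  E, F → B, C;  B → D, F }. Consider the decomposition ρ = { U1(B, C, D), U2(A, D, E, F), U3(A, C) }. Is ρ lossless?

Chase test. Columns are A, B, C, D, E, F; row i has aⱼ where attribute j ∈ Ui, else bᵢⱼ.
Initial tableau (one row per fragment):
  row 1: b11 a2 a3 a4 b15 b16
  row 2: a1 b22 b23 a4 a5 a6
  row 3: a1 b32 a3 b34 b35 b36
Rows 2 and 3 agree on A; apply A→B, C and equate their B, C entries.
Rows 2 and 3 agree on B; apply B→D, F and equate their D, F entries.
No row becomes fully distinguished — the join is lossy.

No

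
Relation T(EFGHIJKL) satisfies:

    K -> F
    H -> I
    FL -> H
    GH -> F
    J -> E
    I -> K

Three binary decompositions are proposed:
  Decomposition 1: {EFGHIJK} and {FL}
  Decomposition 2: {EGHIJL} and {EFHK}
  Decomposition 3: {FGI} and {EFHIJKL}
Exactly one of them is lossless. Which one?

Decomposition 1: common = {F}, closure = {F} → lossy.
Decomposition 2: common = {EH}, closure = {EFHIK} → lossless.
Decomposition 3: common = {FI}, closure = {FIK} → lossy.

Decomposition 2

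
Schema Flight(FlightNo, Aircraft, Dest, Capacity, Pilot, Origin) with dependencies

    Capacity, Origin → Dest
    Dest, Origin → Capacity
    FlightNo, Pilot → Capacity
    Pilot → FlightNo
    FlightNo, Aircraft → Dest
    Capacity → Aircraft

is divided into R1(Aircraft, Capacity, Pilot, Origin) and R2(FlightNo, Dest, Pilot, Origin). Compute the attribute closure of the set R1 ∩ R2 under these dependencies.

FlightNo, Aircraft, Dest, Capacity, Pilot, Origin

R1 ∩ R2 = {Pilot, Origin}.
Pilot → FlightNo applies, adding FlightNo
FlightNo, Pilot → Capacity applies, adding Capacity
Capacity → Aircraft applies, adding Aircraft
Capacity, Origin → Dest applies, adding Dest
Closure: {FlightNo, Aircraft, Dest, Capacity, Pilot, Origin}.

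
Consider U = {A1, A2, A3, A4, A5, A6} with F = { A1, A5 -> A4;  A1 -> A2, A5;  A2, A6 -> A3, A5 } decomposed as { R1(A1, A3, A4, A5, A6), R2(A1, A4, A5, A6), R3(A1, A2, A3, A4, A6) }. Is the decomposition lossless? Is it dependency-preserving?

lossless but not dependency-preserving

Lossless test (chase): Rows 1 and 2 agree on A1; apply A1→A2, A5 and equate their A2, A5 entries. Rows 1 and 3 agree on A1; apply A1→A2, A5 and equate their A2, A5 entries. Rows 1 and 2 agree on A2, A6; apply A2, A6→A3, A5 and equate their A3, A5 entries. Row 1 is now all distinguished symbols — the join is lossless.
Dependency preservation: the restricted closure of {A2, A6} across the fragments never reaches {A3, A5}, so A2, A6 → A3, A5 cannot be enforced without a join — not preserved.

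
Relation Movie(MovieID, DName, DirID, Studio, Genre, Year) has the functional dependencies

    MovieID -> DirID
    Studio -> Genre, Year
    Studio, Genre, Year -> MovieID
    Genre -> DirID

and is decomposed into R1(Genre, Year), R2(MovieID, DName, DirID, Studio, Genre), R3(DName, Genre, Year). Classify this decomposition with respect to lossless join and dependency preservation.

lossy and not dependency-preserving

Lossless test (chase): Rows 1 and 2 agree on Genre; apply Genre→DirID and equate their DirID entries. Rows 1 and 3 agree on Genre; apply Genre→DirID and equate their DirID entries. No row becomes fully distinguished — the join is lossy.
Dependency preservation: the restricted closure of {Studio} across the fragments never reaches {Genre, Year}, so Studio → Genre, Year cannot be enforced without a join — not preserved.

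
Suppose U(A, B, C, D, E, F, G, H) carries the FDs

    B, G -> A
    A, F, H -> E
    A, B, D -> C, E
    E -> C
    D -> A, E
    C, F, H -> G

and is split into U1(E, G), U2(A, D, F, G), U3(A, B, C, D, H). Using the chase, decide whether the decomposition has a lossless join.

Chase test. Columns are A, B, C, D, E, F, G, H; row i has aⱼ where attribute j ∈ Ui, else bᵢⱼ.
Initial tableau (one row per fragment):
  row 1: b11 b12 b13 b14 a5 b16 a7 b18
  row 2: a1 b22 b23 a4 b25 a6 a7 b28
  row 3: a1 a2 a3 a4 b35 b36 b37 a8
Rows 2 and 3 agree on D; apply D→A, E and equate their A, E entries.
Rows 2 and 3 agree on E; apply E→C and equate their C entries.
No row becomes fully distinguished — the join is lossy.

No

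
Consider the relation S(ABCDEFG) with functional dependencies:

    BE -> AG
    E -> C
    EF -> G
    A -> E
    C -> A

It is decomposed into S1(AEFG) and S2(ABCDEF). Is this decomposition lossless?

Common attributes: S1 ∩ S2 = {AEF}.
Closure of {AEF}: E → C applies, adding C; EF → G applies, adding G. So (AEF)⁺ = {ACEFG}.
This closure contains every attribute of S1, so S1 ∩ S2 → S1. The join is lossless.

Yes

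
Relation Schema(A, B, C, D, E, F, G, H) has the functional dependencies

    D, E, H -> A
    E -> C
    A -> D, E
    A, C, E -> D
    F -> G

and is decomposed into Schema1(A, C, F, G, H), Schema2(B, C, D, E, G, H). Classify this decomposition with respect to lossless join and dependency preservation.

lossy and not dependency-preserving

Lossless test: (C, G, H)⁺ = {C, G, H}, which is a superkey of neither fragment — lossy.
Dependency preservation: the restricted closure of {D, E, H} across the fragments never reaches {A}, so D, E, H → A cannot be enforced without a join — not preserved.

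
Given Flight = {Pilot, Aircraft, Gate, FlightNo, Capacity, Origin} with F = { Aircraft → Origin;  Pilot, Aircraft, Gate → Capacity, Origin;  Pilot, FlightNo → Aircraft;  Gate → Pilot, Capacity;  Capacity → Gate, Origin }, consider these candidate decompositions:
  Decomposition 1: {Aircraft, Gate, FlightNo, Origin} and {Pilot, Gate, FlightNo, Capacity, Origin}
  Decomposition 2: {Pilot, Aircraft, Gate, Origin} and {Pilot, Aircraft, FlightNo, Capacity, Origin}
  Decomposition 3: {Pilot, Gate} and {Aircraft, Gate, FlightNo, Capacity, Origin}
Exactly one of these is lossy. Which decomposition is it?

Decomposition 2

Decomposition 1: common = {Gate, FlightNo, Origin}, closure = {Pilot, Aircraft, Gate, FlightNo, Capacity, Origin} → lossless.
Decomposition 2: common = {Pilot, Aircraft, Origin}, closure = {Pilot, Aircraft, Origin} → lossy.
Decomposition 3: common = {Gate}, closure = {Pilot, Gate, Capacity, Origin} → lossless.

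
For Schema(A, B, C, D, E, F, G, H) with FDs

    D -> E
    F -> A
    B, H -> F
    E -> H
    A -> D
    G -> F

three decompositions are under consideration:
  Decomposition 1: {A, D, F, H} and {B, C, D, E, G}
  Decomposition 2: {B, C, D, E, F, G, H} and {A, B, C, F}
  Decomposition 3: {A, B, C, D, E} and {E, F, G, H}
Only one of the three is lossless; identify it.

Decomposition 1: common = {D}, closure = {D, E, H} → lossy.
Decomposition 2: common = {B, C, F}, closure = {A, B, C, D, E, F, H} → lossless.
Decomposition 3: common = {E}, closure = {E, H} → lossy.

Decomposition 2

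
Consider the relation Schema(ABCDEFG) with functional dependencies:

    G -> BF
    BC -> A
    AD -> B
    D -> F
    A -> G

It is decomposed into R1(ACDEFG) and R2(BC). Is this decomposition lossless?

No

Common attributes: R1 ∩ R2 = {C}.
No dependency enlarges {C}, so (C)⁺ = {C}.
The closure contains neither all of R1 = {ACDEFG} nor all of R2 = {BC}, so the common attributes are not a superkey of either fragment. The join is lossy.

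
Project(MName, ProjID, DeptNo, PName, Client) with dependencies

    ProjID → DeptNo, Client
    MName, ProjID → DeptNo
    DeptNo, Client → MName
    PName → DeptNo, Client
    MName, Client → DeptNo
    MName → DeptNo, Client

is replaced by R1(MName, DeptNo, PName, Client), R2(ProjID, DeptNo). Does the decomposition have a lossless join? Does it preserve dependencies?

lossy and not dependency-preserving

Lossless test: (DeptNo)⁺ = {DeptNo}, which is a superkey of neither fragment — lossy.
Dependency preservation: the restricted closure of {ProjID} across the fragments never reaches {DeptNo, Client}, so ProjID → DeptNo, Client cannot be enforced without a join — not preserved.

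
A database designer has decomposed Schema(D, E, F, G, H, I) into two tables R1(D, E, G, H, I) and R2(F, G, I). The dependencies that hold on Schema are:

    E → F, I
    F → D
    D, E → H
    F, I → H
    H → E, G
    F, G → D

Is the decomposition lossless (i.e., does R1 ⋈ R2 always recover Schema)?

Common attributes: R1 ∩ R2 = {G, I}.
No dependency enlarges {G, I}, so (G, I)⁺ = {G, I}.
The closure contains neither all of R1 = {D, E, G, H, I} nor all of R2 = {F, G, I}, so the common attributes are not a superkey of either fragment. The join is lossy.

No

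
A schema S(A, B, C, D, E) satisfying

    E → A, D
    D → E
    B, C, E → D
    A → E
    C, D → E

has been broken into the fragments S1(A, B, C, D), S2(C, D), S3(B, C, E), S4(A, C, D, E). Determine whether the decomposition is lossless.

Yes

Chase test. Columns are A, B, C, D, E; row i has aⱼ where attribute j ∈ Si, else bᵢⱼ.
Initial tableau (one row per fragment):
  row 1: a1 a2 a3 a4 b15
  row 2: b21 b22 a3 a4 b25
  row 3: b31 a2 a3 b34 a5
  row 4: a1 b42 a3 a4 a5
Rows 3 and 4 agree on E; apply E→A, D and equate their A, D entries.
Rows 1 and 2 agree on D; apply D→E and equate their E entries.
Rows 1 and 3 agree on D; apply D→E and equate their E entries.
Rows 1 and 2 agree on E; apply E→A, D and equate their A, D entries.
Row 1 is now all distinguished symbols — the join is lossless.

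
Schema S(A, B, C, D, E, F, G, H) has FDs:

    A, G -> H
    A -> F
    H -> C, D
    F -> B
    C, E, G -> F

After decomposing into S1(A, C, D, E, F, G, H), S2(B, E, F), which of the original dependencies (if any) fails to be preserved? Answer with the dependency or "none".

none

A, G → H lies within S1.
A → F lies within S1.
H → C, D lies within S1.
F → B lies within S2.
C, E, G → F lies within S1.
Every dependency is enforceable on the fragments, so the decomposition is dependency-preserving.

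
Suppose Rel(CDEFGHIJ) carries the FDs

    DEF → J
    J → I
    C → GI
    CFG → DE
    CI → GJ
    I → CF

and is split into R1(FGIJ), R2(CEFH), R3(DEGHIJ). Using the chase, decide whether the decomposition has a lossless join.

Chase test. Columns are CDEFGHIJ; row i has aⱼ where attribute j ∈ Ri, else bᵢⱼ.
Initial tableau (one row per fragment):
  row 1: b11 b12 b13 a4 a5 b16 a7 a8
  row 2: a1 b22 a3 a4 b25 a6 b27 b28
  row 3: b31 a2 a3 b34 a5 a6 a7 a8
Rows 1 and 3 agree on I; apply I→CF and equate their CF entries.
Rows 1 and 3 agree on CFG; apply CFG→DE and equate their DE entries.
No row becomes fully distinguished — the join is lossy.

No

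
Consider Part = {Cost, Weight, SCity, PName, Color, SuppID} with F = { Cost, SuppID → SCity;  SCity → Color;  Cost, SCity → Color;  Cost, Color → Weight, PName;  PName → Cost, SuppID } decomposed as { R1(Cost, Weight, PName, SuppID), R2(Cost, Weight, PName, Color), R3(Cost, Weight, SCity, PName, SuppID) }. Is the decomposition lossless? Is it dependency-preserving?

lossless but not dependency-preserving

Lossless test (chase): Rows 1 and 3 agree on Cost, SuppID; apply Cost, SuppID→SCity and equate their SCity entries. Rows 1 and 3 agree on SCity; apply SCity→Color and equate their Color entries. Rows 1 and 2 agree on PName; apply PName→Cost, SuppID and equate their Cost, SuppID entries. Rows 1 and 2 agree on Cost, SuppID; apply Cost, SuppID→SCity and equate their SCity entries. Rows 1 and 2 agree on SCity; apply SCity→Color and equate their Color entries. Row 1 is now all distinguished symbols — the join is lossless.
Dependency preservation: the restricted closure of {SCity} across the fragments never reaches {Color}, so SCity → Color cannot be enforced without a join — not preserved.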